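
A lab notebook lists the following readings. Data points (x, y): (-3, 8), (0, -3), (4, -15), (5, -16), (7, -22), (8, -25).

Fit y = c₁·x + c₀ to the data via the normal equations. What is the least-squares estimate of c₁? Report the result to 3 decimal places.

Normal-equation sums: Σx·x = 163, Σx = 21, Σ1 = 6.
For Mᵀy: Σx·y = -518, Σy = -73.
Δ = 163·6 − 21² = 537.
c₁ = ((-518)·6 − 21·(-73))/537 = -525/179; c₀ = (163·(-73) − 21·(-518))/537 = -1021/537.

c₁ = -2.933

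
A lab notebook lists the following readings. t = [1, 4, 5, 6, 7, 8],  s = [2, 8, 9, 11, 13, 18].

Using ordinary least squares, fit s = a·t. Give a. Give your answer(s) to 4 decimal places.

With design matrix A, AᵀA = [[191]] and Aᵀs = [380]ᵀ.
a = 380/191 = 1.98953.

a = 1.9895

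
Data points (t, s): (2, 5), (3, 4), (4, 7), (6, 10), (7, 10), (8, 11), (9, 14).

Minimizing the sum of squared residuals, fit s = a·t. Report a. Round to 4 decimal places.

Compute the Gram sums: Σt·t = 259.
And Σt·s = 394.
Normal equations: [[259]]·[a]ᵀ = [394]ᵀ.
a = 394/259 = 1.52124.

a = 1.5212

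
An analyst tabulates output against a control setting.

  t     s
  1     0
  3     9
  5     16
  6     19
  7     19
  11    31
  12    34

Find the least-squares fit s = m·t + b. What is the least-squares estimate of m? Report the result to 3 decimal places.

m = 2.927

Entries of AᵀA: Σt·t = 385, Σt = 45, Σ1 = 7.
Moment sums: Σt·s = 1103, Σs = 128.
So AᵀA·[m, b]ᵀ = Aᵀs: [[385, 45]; [45, 7]]·[m, b]ᵀ = [1103, 128]ᵀ.
Δ = 385·7 − 45² = 670.
m = (1103·7 − 45·128)/670 = 1961/670; b = (385·128 − 45·1103)/670 = -71/134.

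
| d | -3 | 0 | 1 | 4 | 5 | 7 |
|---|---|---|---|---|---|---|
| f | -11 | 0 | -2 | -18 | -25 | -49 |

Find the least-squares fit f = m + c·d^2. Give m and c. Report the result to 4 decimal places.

The normal equations are: 6·m + 100·c = -105;  100·m + 3364·c = -3415.
Determinant 6·3364 − 100² = 10184.
m = ((-105)·3364 − 100·(-3415))/10184 = -1465/1273; c = (6·(-3415) − 100·(-105))/10184 = -4995/5092.

m = -1.1508, c = -0.9810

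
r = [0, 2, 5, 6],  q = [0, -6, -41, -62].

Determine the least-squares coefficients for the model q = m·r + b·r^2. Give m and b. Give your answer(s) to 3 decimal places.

Normal-equation sums: Σr·r = 65, Σr·r^2 = 349, Σr^2·r^2 = 1937.
For Xᵀq: Σr·q = -589, Σr^2·q = -3281.
XᵀX·[m, b]ᵀ = Xᵀq becomes [[65, 349]; [349, 1937]]·[m, b]ᵀ = [-589, -3281]ᵀ.
Δ = 65·1937 − 349² = 4104.
m = ((-589)·1937 − 349·(-3281))/4104 = 58/57; b = (65·(-3281) − 349·(-589))/4104 = -107/57.

m = 1.018, b = -1.877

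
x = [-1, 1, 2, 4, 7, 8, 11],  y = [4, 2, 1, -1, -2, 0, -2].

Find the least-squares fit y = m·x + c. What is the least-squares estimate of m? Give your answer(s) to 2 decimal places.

Entries of MᵀM: Σx·x = 256, Σx = 32, Σ1 = 7.
Moment sums: Σx·y = -40, Σy = 2.
Normal equations: [[256, 32]; [32, 7]]·[m, c]ᵀ = [-40, 2]ᵀ.
Eliminating c: 7·(row 1) − 32·(row 2) gives 768·m = 7·(-40) − 32·2 = -344, so m = -43/96.
Then c = (2 − 32·(-43/96))/7 = 7/3.

m = -0.45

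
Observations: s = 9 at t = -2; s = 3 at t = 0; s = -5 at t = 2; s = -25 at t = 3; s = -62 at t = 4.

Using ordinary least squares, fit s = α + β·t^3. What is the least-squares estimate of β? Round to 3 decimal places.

Setting ∂/∂α … = 0 gives: 5·α + 91·β = -80;  91·α + 4953·β = -4755.
Eliminating β: 4953·(row 1) − 91·(row 2) gives 16484·α = 4953·(-80) − 91·(-4755) = 36465, so α = 2805/1268.
Then β = ((-4755) − 91·(2805/1268))/4953 = -16495/16484.

β = -1.001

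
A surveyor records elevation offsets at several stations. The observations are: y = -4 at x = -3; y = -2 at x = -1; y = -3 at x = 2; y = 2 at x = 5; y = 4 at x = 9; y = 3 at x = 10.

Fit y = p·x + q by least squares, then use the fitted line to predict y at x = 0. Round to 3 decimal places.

Setting ∂/∂p … = 0 gives: 220·p + 22·q = 84;  22·p + 6·q = 0.
Eliminating q: 6·(row 1) − 22·(row 2) gives 836·p = 6·84 − 22·0 = 504, so p = 126/209.
Then q = (0 − 22·(126/209))/6 = -42/19.
At x = 0: ŷ = (126/209)·(0) + (-42/19)·(1) = -42/19.

ŷ = -2.211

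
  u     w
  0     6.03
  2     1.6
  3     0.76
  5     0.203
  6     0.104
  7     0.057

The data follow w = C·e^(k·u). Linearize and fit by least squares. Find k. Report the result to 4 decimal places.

k = -0.6705

With ln wᵢ as the transformed response and uᵢ as the regressor:
Σu = 23.0000, Σ(u)² = 123.0000, Σln w = -4.7303, Σu·ln w = -41.4892.
Normal system: [[123.0000, 23.0000]; [23.0000, 6]]·[k, ln C]ᵀ = [-41.4892, -4.7303]ᵀ.
Δ = 123.0000·6 − (23.0000)² = 209.0000; k = (-41.4892·6 − 23.0000·-4.7303)/209.0000 = -0.67052, ln C = (123.0000·-4.7303 − 23.0000·-41.4892)/209.0000 = 1.78193.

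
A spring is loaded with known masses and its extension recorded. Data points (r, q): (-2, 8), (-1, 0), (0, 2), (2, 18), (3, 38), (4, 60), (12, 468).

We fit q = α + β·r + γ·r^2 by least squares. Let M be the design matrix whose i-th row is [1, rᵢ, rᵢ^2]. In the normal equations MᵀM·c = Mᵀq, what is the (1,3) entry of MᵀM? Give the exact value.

178

Row 1 ↔ basis 1, column 3 ↔ basis r^2, so (MᵀM)_{1,3} = Σᵢ r^2 = (1)·(4) + (1)·(1) + (1)·(0) + (1)·(4) + (1)·(9) + (1)·(16) + (1)·(144) = 178.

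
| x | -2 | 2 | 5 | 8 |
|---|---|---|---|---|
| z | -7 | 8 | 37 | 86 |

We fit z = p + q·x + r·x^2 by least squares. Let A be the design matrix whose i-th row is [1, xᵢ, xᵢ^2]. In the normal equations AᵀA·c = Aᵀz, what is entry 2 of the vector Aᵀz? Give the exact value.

Entry 2 ↔ basis x, so (Aᵀz)_{2} = Σᵢ (x)·zᵢ = (-2)·(-7) + (2)·(8) + (5)·(37) + (8)·(86) = 903.

903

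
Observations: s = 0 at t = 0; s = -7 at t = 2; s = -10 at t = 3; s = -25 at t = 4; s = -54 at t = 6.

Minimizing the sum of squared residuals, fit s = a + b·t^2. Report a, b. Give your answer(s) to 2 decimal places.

From the data, Σ1 = 5, Σt^2 = 65, Σt^2·t^2 = 1649.
And Σs = -96, Σt^2·s = -2462.
Δ = 5·1649 − 65² = 4020.
a = ((-96)·1649 − 65·(-2462))/4020 = 863/2010; b = (5·(-2462) − 65·(-96))/4020 = -607/402.

a = 0.43, b = -1.51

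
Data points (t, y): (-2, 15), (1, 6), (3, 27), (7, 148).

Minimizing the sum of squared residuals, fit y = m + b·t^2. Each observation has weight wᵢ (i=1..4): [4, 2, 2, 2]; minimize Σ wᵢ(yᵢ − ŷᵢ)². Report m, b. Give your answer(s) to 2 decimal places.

m = 2.48, b = 2.96

From the data, Σwᵢ·1 = 10, Σwᵢ·t^2 = 134, Σwᵢ·t^2·t^2 = 5030.
And Σwᵢ·y = 422, Σwᵢ·t^2·y = 15242.
So XᵀWX·[m, b]ᵀ = XᵀWy: [[10, 134]; [134, 5030]]·[m, b]ᵀ = [422, 15242]ᵀ.
det = 10·5030 − 134² = 32344.
m = (422·5030 − 134·15242)/32344 = 10029/4043; b = (10·15242 − 134·422)/32344 = 11984/4043.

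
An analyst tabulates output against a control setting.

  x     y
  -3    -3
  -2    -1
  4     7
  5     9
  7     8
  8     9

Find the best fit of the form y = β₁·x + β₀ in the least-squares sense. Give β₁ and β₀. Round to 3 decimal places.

β₁ = 1.125, β₀ = 1.271

The normal system MᵀM·[β₁, β₀]ᵀ = Mᵀy is [[167, 19]; [19, 6]]·[β₁, β₀]ᵀ = [212, 29]ᵀ.
Determinant 167·6 − 19² = 641.
β₁ = (212·6 − 19·29)/641 = 721/641; β₀ = (167·29 − 19·212)/641 = 815/641.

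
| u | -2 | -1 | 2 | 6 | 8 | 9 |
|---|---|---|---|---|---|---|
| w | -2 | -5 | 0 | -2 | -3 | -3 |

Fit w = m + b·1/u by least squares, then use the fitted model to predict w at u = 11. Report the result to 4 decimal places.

Sums needed: Σ1 = 6, Σ1/u = -43/72, Σ1/u·1/u = 8065/5184.
Right-hand side: Σw = -15, Σ1/u·w = 119/24.
Determinant 6·(8065/5184) − (-43/72)² = 46541/5184.
m = ((-15)·(8065/5184) − (-43/72)·(119/24))/(46541/5184) = -105624/46541; b = (6·(119/24) − (-43/72)·(-15))/(46541/5184) = 107784/46541.
At u = 11: ŵ = (-105624/46541)·(1) + (107784/46541)·(1/11) = -1054080/511951.

ŵ = -2.0589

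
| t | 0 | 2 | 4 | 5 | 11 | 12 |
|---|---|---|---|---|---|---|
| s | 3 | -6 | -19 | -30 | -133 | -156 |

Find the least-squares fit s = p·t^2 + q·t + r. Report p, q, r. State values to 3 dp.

Setting ∂/∂p … = 0 gives: 36274·p + 3256·q + 310·r = -39635;  3256·p + 310·q + 34·r = -3573;  310·p + 34·q + 6·r = -341.
(Σt^2·t^2 = 36274, Σt^2·t = 3256, Σt^2 = 310, Σt·t = 310, Σt = 34, Σ1 = 6, Σt^2·s = -39635, Σt·s = -3573, Σs = -341.)
Row-reducing yields p = -92537/96645, q = -168907/96645, r = 163707/64430.

p = -0.957, q = -1.748, r = 2.541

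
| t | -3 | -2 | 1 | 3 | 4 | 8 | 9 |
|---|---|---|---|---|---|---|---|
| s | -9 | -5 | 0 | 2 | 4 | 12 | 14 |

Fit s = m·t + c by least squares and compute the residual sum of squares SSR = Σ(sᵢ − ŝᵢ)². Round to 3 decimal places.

From the data, Σt·t = 184, Σt = 20, Σ1 = 7.
Moment sums: Σt·s = 281, Σs = 18.
Normal equations: [[184, 20]; [20, 7]]·[m, c]ᵀ = [281, 18]ᵀ.
Eliminating c: 7·(row 1) − 20·(row 2) gives 888·m = 7·281 − 20·18 = 1607, so m = 1607/888.
Then c = (18 − 20·(1607/888))/7 = -577/222.
Residuals: -863/888, 541/444, 701/888, -737/888, -71/111, 9/74, 277/888; SSR = 3785/888.

SSR = 4.262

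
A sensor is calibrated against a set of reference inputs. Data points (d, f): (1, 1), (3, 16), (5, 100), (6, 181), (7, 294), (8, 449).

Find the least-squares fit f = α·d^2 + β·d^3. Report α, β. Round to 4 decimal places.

The normal equations are: 8500·α + 60720·β = 52303;  60720·α + 442804·β = 382759.
(Σd^2·d^2 = 8500, Σd^2·d^3 = 60720, Σd^3·d^3 = 442804, Σd^2·f = 52303, Σd^3·f = 382759.)
Eliminating β: 442804·(row 1) − 60720·(row 2) gives 76915600·α = 442804·52303 − 60720·382759 = -81148868, so α = -20287217/19228900.
Then β = (382759 − 60720·(-20287217/19228900))/442804 = 3880667/3845780.

α = -1.0550, β = 1.0091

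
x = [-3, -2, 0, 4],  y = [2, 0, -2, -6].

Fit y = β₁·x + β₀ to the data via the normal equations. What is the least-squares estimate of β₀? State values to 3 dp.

β₀ = -1.774

Forming AᵀA = [[29, -1]; [-1, 4]] and Aᵀy = [-30, -6]ᵀ gives AᵀA·[β₁, β₀]ᵀ = Aᵀy.
det = 29·4 − (-1)² = 115.
β₁ = ((-30)·4 − (-1)·(-6))/115 = -126/115; β₀ = (29·(-6) − (-1)·(-30))/115 = -204/115.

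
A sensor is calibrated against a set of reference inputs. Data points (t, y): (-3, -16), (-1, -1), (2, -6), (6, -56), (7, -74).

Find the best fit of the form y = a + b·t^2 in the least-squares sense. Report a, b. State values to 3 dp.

a = -0.583, b = -1.516

Sums needed: Σ1 = 5, Σt^2 = 99, Σt^2·t^2 = 3795.
For Aᵀy: Σy = -153, Σt^2·y = -5811.
So AᵀA·[a, b]ᵀ = Aᵀy: [[5, 99]; [99, 3795]]·[a, b]ᵀ = [-153, -5811]ᵀ.
Eliminating b: 3795·(row 1) − 99·(row 2) gives 9174·a = 3795·(-153) − 99·(-5811) = -5346, so a = -81/139.
Then b = ((-5811) − 99·(-81/139))/3795 = -2318/1529.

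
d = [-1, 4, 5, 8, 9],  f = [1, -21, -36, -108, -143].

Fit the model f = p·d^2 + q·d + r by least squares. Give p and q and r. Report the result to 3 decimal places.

AᵀA·[p, q, r]ᵀ = Aᵀf reads: 11539·p + 1429·q + 187·r = -19730;  1429·p + 187·q + 25·r = -2416;  187·p + 25·q + 5·r = -307.
(Σd^2·d^2 = 11539, Σd^2·d = 1429, Σd^2 = 187, Σd·d = 187, Σd = 25, Σ1 = 5, Σd^2·f = -19730, Σd·f = -2416, Σf = -307.)
Inverting the 3×3 Gram matrix, [p, q, r]ᵀ = [-47609/23604, 43931/23604, 1329/281]ᵀ.

p = -2.017, q = 1.861, r = 4.730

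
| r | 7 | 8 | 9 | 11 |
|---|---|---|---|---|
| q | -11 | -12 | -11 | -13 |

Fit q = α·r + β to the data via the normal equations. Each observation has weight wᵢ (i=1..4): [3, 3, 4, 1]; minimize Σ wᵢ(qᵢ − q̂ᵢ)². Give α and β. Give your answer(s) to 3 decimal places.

The normal equations are: 784·α + 92·β = -1058;  92·α + 11·β = -126.
(Σwᵢ·r·r = 784, Σwᵢ·r = 92, Σwᵢ·1 = 11, Σwᵢ·r·q = -1058, Σwᵢ·q = -126.)
Eliminating β: 11·(row 1) − 92·(row 2) gives 160·α = 11·(-1058) − 92·(-126) = -46, so α = -23/80.
Then β = ((-126) − 92·(-23/80))/11 = -181/20.

α = -0.288, β = -9.050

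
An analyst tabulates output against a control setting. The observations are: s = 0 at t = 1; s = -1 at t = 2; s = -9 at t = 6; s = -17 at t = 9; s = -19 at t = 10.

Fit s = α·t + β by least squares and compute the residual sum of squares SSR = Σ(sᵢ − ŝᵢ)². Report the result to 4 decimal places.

SSR = 2.1442

MᵀM·[α, β]ᵀ = Mᵀs reads: 222·α + 28·β = -399;  28·α + 5·β = -46.
Δ = 222·5 − 28² = 326.
α = ((-399)·5 − 28·(-46))/326 = -707/326; β = (222·(-46) − 28·(-399))/326 = 480/163.
Residuals: -253/326, 64/163, 174/163, -139/326, -42/163; SSR = 699/326.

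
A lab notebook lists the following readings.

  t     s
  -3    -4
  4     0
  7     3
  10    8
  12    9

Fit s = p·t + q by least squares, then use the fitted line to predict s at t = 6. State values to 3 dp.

ŝ = 3.200

From the data, Σt·t = 318, Σt = 30, Σ1 = 5.
Moment sums: Σt·s = 221, Σs = 16.
Normal equations: [[318, 30]; [30, 5]]·[p, q]ᵀ = [221, 16]ᵀ.
Eliminating q: 5·(row 1) − 30·(row 2) gives 690·p = 5·221 − 30·16 = 625, so p = 125/138.
Then q = (16 − 30·(125/138))/5 = -257/115.
At t = 6: ŝ = (125/138)·(6) + (-257/115)·(1) = 16/5.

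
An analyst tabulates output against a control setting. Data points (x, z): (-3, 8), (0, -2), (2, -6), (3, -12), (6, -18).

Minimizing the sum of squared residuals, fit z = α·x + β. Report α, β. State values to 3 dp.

α = -2.920, β = -1.327

AᵀA·[α, β]ᵀ = Aᵀz reads: 58·α + 8·β = -180;  8·α + 5·β = -30.
Eliminating β: 5·(row 1) − 8·(row 2) gives 226·α = 5·(-180) − 8·(-30) = -660, so α = -330/113.
Then β = ((-30) − 8·(-330/113))/5 = -150/113.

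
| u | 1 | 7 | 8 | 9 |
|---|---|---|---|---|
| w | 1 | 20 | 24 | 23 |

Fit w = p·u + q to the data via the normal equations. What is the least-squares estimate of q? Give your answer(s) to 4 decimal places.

Normal-equation sums: Σu·u = 195, Σu = 25, Σ1 = 4.
Right-hand side: Σu·w = 540, Σw = 68.
XᵀX·[p, q]ᵀ = Xᵀw becomes [[195, 25]; [25, 4]]·[p, q]ᵀ = [540, 68]ᵀ.
Eliminating q: 4·(row 1) − 25·(row 2) gives 155·p = 4·540 − 25·68 = 460, so p = 92/31.
Then q = (68 − 25·(92/31))/4 = -48/31.

q = -1.5484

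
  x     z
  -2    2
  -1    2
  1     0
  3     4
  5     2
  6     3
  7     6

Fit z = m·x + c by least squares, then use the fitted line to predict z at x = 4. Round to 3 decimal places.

Sums needed: Σx·x = 125, Σx = 19, Σ1 = 7.
For Mᵀz: Σx·z = 76, Σz = 19.
Normal equations: [[125, 19]; [19, 7]]·[m, c]ᵀ = [76, 19]ᵀ.
Eliminating c: 7·(row 1) − 19·(row 2) gives 514·m = 7·76 − 19·19 = 171, so m = 171/514.
Then c = (19 − 19·(171/514))/7 = 931/514.
At x = 4: ẑ = (171/514)·(4) + (931/514)·(1) = 1615/514.

ẑ = 3.142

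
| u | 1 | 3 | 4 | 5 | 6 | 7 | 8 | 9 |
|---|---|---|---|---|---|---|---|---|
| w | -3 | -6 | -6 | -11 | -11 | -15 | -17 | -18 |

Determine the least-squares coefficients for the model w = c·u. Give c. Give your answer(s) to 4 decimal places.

c = -2.0249

With design matrix X, XᵀX = [[281]] and Xᵀw = [-569]ᵀ.
Hence c = -569 / 281 ≈ -2.02491.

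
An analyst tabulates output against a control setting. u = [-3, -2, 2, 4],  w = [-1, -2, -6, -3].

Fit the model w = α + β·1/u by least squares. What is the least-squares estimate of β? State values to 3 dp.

β = -3.969

The normal equations are: 4·α + (-1/12)·β = -12;  (-1/12)·α + (97/144)·β = -29/12.
Δ = 4·(97/144) − (-1/12)² = 43/16.
α = ((-12)·(97/144) − (-1/12)·(-29/12))/(43/16) = -1193/387; β = (4·(-29/12) − (-1/12)·(-12))/(43/16) = -512/129.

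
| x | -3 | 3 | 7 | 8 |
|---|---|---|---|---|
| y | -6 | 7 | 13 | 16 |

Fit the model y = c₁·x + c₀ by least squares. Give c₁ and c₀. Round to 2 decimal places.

c₁ = 1.95, c₀ = 0.20

AᵀA·[c₁, c₀]ᵀ = Aᵀy reads: 131·c₁ + 15·c₀ = 258;  15·c₁ + 4·c₀ = 30.
(Σx·x = 131, Σx = 15, Σ1 = 4, Σx·y = 258, Σy = 30.)
det = 131·4 − 15² = 299.
c₁ = (258·4 − 15·30)/299 = 582/299; c₀ = (131·30 − 15·258)/299 = 60/299.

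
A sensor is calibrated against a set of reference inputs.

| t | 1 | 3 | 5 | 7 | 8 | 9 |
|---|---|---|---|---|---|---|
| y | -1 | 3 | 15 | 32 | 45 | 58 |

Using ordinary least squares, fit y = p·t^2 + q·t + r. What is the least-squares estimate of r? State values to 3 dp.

With design matrix X, XᵀX = [[13765, 1737, 229]; [1737, 229, 33]; [229, 33, 6]] and Xᵀy = [9547, 1189, 152]ᵀ.
Solving the 3×3 system (Gaussian elimination) gives p = 5617/6404, q = -44369/32020, r = -4177/8005.

r = -0.522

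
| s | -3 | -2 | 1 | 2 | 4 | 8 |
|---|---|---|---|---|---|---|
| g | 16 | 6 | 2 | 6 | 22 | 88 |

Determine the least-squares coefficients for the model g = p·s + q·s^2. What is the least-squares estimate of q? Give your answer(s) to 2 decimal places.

Compute the Gram sums: Σs·s = 98, Σs·s^2 = 550, Σs^2·s^2 = 4466.
And Σs·g = 746, Σs^2·g = 6178.
Eliminating q: 4466·(row 1) − 550·(row 2) gives 135168·p = 4466·746 − 550·6178 = -66264, so p = -251/512.
Then q = (6178 − 550·(-251/512))/4466 = 8131/5632.

q = 1.44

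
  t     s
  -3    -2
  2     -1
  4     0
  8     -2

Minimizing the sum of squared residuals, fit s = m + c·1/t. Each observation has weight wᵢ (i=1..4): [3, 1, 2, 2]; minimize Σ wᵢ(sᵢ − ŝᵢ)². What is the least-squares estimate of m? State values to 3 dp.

m = -1.432

Forming AᵀWA = [[8, 1/4]; [1/4, 71/96]] and AᵀWs = [-11, 1]ᵀ gives AᵀWA·[m, c]ᵀ = AᵀWs.
Eliminating c: (71/96)·(row 1) − (1/4)·(row 2) gives (281/48)·m = (71/96)·(-11) − (1/4)·1 = -805/96, so m = -805/562.
Then c = (1 − (1/4)·(-805/562))/(71/96) = 516/281.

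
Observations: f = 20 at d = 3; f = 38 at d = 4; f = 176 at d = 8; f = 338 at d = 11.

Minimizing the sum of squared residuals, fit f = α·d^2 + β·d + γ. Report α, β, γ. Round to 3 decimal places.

Compute the Gram sums: Σd^2·d^2 = 19074, Σd^2·d = 1934, Σd^2 = 210, Σd·d = 210, Σd = 26, Σ1 = 4.
For Aᵀf: Σd^2·f = 52950, Σd·f = 5338, Σf = 572.
So AᵀA·[α, β, γ]ᵀ = Aᵀf: [[19074, 1934, 210]; [1934, 210, 26]; [210, 26, 4]]·[α, β, γ]ᵀ = [52950, 5338, 572]ᵀ.
Inverting the 3×3 Gram matrix, [α, β, γ]ᵀ = [4485/1562, -525/1562, -4342/781]ᵀ.

α = 2.871, β = -0.336, γ = -5.560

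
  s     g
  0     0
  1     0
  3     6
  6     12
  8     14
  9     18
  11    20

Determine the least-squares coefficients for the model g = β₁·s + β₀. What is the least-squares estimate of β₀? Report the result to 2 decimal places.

β₀ = -0.48

The normal system XᵀX·[β₁, β₀]ᵀ = Xᵀg is [[312, 38]; [38, 7]]·[β₁, β₀]ᵀ = [584, 70]ᵀ.
Determinant 312·7 − 38² = 740.
β₁ = (584·7 − 38·70)/740 = 357/185; β₀ = (312·70 − 38·584)/740 = -88/185.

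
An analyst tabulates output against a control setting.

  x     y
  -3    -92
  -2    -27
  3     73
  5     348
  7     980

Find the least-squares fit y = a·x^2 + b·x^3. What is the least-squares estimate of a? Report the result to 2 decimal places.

MᵀM·[a, b]ᵀ = Mᵀy reads: 3204·a + 19900·b = 56441;  19900·a + 134796·b = 384311.
(Σx^2·x^2 = 3204, Σx^2·x^3 = 19900, Σx^3·x^3 = 134796, Σx^2·y = 56441, Σx^3·y = 384311.)
Δ = 3204·134796 − 19900² = 35876384.
a = (56441·134796 − 19900·384311)/35876384 = -4970983/4484548; b = (3204·384311 − 19900·56441)/35876384 = 3379892/1121137.

a = -1.11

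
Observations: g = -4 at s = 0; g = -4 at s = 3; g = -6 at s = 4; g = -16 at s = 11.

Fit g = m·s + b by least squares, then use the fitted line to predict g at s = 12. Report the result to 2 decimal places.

With design matrix M, MᵀM = [[146, 18]; [18, 4]] and Mᵀg = [-212, -30]ᵀ.
det = 146·4 − 18² = 260.
m = ((-212)·4 − 18·(-30))/260 = -77/65; b = (146·(-30) − 18·(-212))/260 = -141/65.
At s = 12: ĝ = (-77/65)·(12) + (-141/65)·(1) = -213/13.

ĝ = -16.38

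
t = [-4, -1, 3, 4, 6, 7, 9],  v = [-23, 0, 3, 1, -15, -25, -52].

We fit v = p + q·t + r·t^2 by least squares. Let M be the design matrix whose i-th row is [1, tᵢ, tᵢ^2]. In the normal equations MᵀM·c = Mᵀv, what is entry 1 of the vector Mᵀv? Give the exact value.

Entry 1 ↔ basis 1, so (Mᵀv)_{1} = Σᵢ vᵢ = (1)·(-23) + (1)·(0) + (1)·(3) + (1)·(1) + (1)·(-15) + (1)·(-25) + (1)·(-52) = -111.

-111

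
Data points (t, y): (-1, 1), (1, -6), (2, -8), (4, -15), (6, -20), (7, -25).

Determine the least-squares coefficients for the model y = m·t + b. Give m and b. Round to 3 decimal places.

With design matrix X, XᵀX = [[107, 19]; [19, 6]] and Xᵀy = [-378, -73]ᵀ.
Eliminating b: 6·(row 1) − 19·(row 2) gives 281·m = 6·(-378) − 19·(-73) = -881, so m = -881/281.
Then b = ((-73) − 19·(-881/281))/6 = -629/281.

m = -3.135, b = -2.238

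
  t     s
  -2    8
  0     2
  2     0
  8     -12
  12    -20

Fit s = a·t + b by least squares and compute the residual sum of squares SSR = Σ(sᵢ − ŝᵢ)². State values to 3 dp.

The normal system XᵀX·[a, b]ᵀ = Xᵀs is [[216, 20]; [20, 5]]·[a, b]ᵀ = [-352, -22]ᵀ.
det = 216·5 − 20² = 680.
a = ((-352)·5 − 20·(-22))/680 = -33/17; b = (216·(-22) − 20·(-352))/680 = 286/85.
Residuals: 64/85, -116/85, 44/85, 14/85, -6/85; SSR = 232/85.

SSR = 2.729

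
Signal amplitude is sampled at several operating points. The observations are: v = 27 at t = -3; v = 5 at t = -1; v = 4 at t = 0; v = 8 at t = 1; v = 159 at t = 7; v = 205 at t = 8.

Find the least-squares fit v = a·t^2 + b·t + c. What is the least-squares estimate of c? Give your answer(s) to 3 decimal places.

From the data, Σt^2·t^2 = 6580, Σt^2·t = 828, Σt^2 = 124, Σt·t = 124, Σt = 12, Σ1 = 6.
Moment sums: Σt^2·v = 21167, Σt·v = 2675, Σv = 408.
Inverting the 3×3 Gram matrix, [a, b, c]ᵀ = [7323/2450, 30721/24500, 45569/12250]ᵀ.

c = 3.720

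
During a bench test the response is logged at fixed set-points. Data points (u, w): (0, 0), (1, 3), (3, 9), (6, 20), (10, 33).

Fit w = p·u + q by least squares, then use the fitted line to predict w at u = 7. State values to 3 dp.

From the data, Σu·u = 146, Σu = 20, Σ1 = 5.
Right-hand side: Σu·w = 480, Σw = 65.
So AᵀA·[p, q]ᵀ = Aᵀw: [[146, 20]; [20, 5]]·[p, q]ᵀ = [480, 65]ᵀ.
Eliminating q: 5·(row 1) − 20·(row 2) gives 330·p = 5·480 − 20·65 = 1100, so p = 10/3.
Then q = (65 − 20·(10/3))/5 = -1/3.
At u = 7: ŵ = (10/3)·(7) + (-1/3)·(1) = 23.

ŵ = 23.000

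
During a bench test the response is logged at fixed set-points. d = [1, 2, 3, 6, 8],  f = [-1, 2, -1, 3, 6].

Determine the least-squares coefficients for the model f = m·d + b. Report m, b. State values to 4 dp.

The normal equations are: 114·m + 20·b = 66;  20·m + 5·b = 9.
(Σd·d = 114, Σd = 20, Σ1 = 5, Σd·f = 66, Σf = 9.)
Δ = 114·5 − 20² = 170.
m = (66·5 − 20·9)/170 = 15/17; b = (114·9 − 20·66)/170 = -147/85.

m = 0.8824, b = -1.7294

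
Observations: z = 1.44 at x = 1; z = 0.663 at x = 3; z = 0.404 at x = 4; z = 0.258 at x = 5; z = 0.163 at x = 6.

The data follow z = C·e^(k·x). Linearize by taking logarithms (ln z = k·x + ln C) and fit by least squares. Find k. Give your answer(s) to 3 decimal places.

With ln zᵢ as the transformed response and xᵢ as the regressor:
Σx = 19.0000, Σ(x)² = 87.0000, Σln z = -4.1215, Σx·ln z = -22.1517.
Equations: 87.0000·k + 19.0000·ln C = -22.1517;  19.0000·k + 5·ln C = -4.1215.
Solving (det = 74.0000): k = -0.43852, ln C = 0.84207.

k = -0.439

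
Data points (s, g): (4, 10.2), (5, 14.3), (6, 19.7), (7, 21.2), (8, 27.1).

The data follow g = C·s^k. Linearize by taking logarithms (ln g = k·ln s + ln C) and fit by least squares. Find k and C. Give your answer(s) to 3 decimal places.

Taking logs, ln g = k·ln s + ln C, so regress ln g on ln s.
XᵀX = [[15.8331, 8.8128]; [8.8128, 5]], rhs = [25.6456, 14.3168]ᵀ  (here Σln s = 8.8128, Σ(ln s)² = 15.8331, Σln g = 14.3168, Σln s·ln g = 25.6456).
Slope k = (n·Σln s·ln g − Σln s·Σln g)/(n·Σ(ln s)² − (Σln s)²) = (5·25.6456 − 8.8128·14.3168)/1.4995 = 1.37124; ln C = (Σln g − k·Σln s)/n = 0.44646, so C = exp(0.44646) = 1.56277.

k = 1.371, C = 1.563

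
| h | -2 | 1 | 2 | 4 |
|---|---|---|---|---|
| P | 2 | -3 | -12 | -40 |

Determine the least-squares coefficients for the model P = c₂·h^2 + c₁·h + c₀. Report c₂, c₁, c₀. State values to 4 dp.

c₂ = -1.7667, c₁ = -3.4733, c₀ = 2.1333

Entries of MᵀM: Σh^2·h^2 = 289, Σh^2·h = 65, Σh^2 = 25, Σh·h = 25, Σh = 5, Σ1 = 4.
Right-hand side: Σh^2·P = -683, Σh·P = -191, ΣP = -53.
So MᵀM·[c₂, c₁, c₀]ᵀ = MᵀP: [[289, 65, 25]; [65, 25, 5]; [25, 5, 4]]·[c₂, c₁, c₀]ᵀ = [-683, -191, -53]ᵀ.
Solving the 3×3 system (Gaussian elimination) gives c₂ = -53/30, c₁ = -521/150, c₀ = 32/15.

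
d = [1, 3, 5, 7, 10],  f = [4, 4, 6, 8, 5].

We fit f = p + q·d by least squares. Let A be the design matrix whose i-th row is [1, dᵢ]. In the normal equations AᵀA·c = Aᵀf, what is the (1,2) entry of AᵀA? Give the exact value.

Row 1 ↔ basis 1, column 2 ↔ basis d, so (AᵀA)_{1,2} = Σᵢ d = (1)·(1) + (1)·(3) + (1)·(5) + (1)·(7) + (1)·(10) = 26.

26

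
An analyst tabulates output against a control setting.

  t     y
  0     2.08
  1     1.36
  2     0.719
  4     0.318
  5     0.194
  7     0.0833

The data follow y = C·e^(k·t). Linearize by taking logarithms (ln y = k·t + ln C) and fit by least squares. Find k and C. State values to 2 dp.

k = -0.46, C = 2.02

Linearized form: ln y = k·t + ln C. From the 6 transformed points,
AᵀA = [[95.0000, 19.0000]; [19.0000, 6]], rhs = [-30.5318, -4.5609]ᵀ  (here Σt = 19.0000, Σ(t)² = 95.0000, Σln y = -4.5609, Σt·ln y = -30.5318).
Δ = 95.0000·6 − (19.0000)² = 209.0000; k = (-30.5318·6 − 19.0000·-4.5609)/209.0000 = -0.46188, ln C = (95.0000·-4.5609 − 19.0000·-30.5318)/209.0000 = 0.70246, so C = exp(0.70246) = 2.01870.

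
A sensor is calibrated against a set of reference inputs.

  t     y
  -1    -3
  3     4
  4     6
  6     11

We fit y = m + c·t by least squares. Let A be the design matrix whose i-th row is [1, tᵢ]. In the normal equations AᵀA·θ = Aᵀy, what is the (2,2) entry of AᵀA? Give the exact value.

62

Row 2 ↔ basis t, column 2 ↔ basis t, so (AᵀA)_{2,2} = Σᵢ (t)·(t) = (-1)·(-1) + (3)·(3) + (4)·(4) + (6)·(6) = 62.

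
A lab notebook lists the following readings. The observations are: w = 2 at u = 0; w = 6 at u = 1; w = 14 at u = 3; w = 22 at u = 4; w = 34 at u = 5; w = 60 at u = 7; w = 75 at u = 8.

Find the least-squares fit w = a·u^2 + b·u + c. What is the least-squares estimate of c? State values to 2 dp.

MᵀM·[a, b, c]ᵀ = Mᵀw reads: 7460·a + 1072·b + 164·c = 9074;  1072·a + 164·b + 28·c = 1326;  164·a + 28·b + 7·c = 213.
(Σu^2·u^2 = 7460, Σu^2·u = 1072, Σu^2 = 164, Σu·u = 164, Σu = 28, Σ1 = 7, Σu^2·w = 9074, Σu·w = 1326, Σw = 213.)
Inverting the 3×3 Gram matrix, [a, b, c]ᵀ = [1021/1014, 1075/1014, 439/169]ᵀ.

c = 2.60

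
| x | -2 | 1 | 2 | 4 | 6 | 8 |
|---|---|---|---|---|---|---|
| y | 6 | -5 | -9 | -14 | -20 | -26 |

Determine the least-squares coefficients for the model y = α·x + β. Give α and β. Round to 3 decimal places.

α = -3.141, β = -1.386

Normal-equation sums: Σx·x = 125, Σx = 19, Σ1 = 6.
And Σx·y = -419, Σy = -68.
det = 125·6 − 19² = 389.
α = ((-419)·6 − 19·(-68))/389 = -1222/389; β = (125·(-68) − 19·(-419))/389 = -539/389.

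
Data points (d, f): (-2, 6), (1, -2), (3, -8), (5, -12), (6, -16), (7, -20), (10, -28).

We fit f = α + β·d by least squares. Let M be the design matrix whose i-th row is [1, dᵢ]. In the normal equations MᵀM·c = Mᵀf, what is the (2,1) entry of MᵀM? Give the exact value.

30

Row 2 ↔ basis d, column 1 ↔ basis 1, so (MᵀM)_{2,1} = Σᵢ d = (-2)·(1) + (1)·(1) + (3)·(1) + (5)·(1) + (6)·(1) + (7)·(1) + (10)·(1) = 30.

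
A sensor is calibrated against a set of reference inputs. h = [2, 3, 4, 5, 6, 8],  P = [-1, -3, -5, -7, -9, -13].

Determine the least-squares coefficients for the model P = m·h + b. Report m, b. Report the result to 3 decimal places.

m = -2.000, b = 3.000

With design matrix M, MᵀM = [[154, 28]; [28, 6]] and MᵀP = [-224, -38]ᵀ.
Determinant 154·6 − 28² = 140.
m = ((-224)·6 − 28·(-38))/140 = -2; b = (154·(-38) − 28·(-224))/140 = 3.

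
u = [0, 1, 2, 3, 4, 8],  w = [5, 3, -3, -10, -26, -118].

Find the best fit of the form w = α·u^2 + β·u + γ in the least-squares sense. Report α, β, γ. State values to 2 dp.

Normal-equation sums: Σu^2·u^2 = 4450, Σu^2·u = 612, Σu^2 = 94, Σu·u = 94, Σu = 18, Σ1 = 6.
And Σu^2·w = -8067, Σu·w = -1081, Σw = -149.
Normal equations: [[4450, 612, 94]; [612, 94, 18]; [94, 18, 6]]·[α, β, γ]ᵀ = [-8067, -1081, -149]ᵀ.
Inverting the 3×3 Gram matrix, [α, β, γ]ᵀ = [-3013/1529, 283/695, 73657/15290]ᵀ.

α = -1.97, β = 0.41, γ = 4.82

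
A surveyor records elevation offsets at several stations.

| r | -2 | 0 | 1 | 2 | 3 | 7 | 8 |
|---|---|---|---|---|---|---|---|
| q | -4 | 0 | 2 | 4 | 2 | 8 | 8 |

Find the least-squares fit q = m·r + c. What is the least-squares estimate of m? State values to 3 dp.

m = 1.129

Compute the Gram sums: Σr·r = 131, Σr = 19, Σ1 = 7.
And Σr·q = 144, Σq = 20.
So MᵀM·[m, c]ᵀ = Mᵀq: [[131, 19]; [19, 7]]·[m, c]ᵀ = [144, 20]ᵀ.
Eliminating c: 7·(row 1) − 19·(row 2) gives 556·m = 7·144 − 19·20 = 628, so m = 157/139.
Then c = (20 − 19·(157/139))/7 = -29/139.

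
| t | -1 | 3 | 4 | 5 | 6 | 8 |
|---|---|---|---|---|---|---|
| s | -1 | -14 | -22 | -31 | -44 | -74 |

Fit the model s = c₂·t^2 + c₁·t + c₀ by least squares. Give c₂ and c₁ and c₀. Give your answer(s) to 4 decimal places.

Entries of XᵀX: Σt^2·t^2 = 6355, Σt^2·t = 943, Σt^2 = 151, Σt·t = 151, Σt = 25, Σ1 = 6.
Moment sums: Σt^2·s = -7574, Σt·s = -1140, Σs = -186.
Solving the 3×3 system (Gaussian elimination) gives c₂ = -62819/63480, c₁ = -73783/63480, c₀ = -13251/10580.

c₂ = -0.9896, c₁ = -1.1623, c₀ = -1.2525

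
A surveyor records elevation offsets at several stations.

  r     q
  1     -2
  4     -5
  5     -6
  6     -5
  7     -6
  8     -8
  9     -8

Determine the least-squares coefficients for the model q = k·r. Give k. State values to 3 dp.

Sums needed: Σr·r = 272.
Moment sums: Σr·q = -260.
So XᵀX·[k]ᵀ = Xᵀq: [[272]]·[k]ᵀ = [-260]ᵀ.
Hence k = -260 / 272 ≈ -0.955882.

k = -0.956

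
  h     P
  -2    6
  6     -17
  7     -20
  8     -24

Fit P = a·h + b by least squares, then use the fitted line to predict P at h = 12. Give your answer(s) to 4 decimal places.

Forming AᵀA = [[153, 19]; [19, 4]] and AᵀP = [-446, -55]ᵀ gives AᵀA·[a, b]ᵀ = AᵀP.
Δ = 153·4 − 19² = 251.
a = ((-446)·4 − 19·(-55))/251 = -739/251; b = (153·(-55) − 19·(-446))/251 = 59/251.
At h = 12: P̂ = (-739/251)·(12) + (59/251)·(1) = -8809/251.

P̂ = -35.0956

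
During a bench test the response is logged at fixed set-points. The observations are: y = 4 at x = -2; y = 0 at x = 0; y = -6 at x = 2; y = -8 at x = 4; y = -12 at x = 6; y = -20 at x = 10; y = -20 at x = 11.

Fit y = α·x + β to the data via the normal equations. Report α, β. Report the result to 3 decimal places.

Normal-equation sums: Σx·x = 281, Σx = 31, Σ1 = 7.
And Σx·y = -544, Σy = -62.
Δ = 281·7 − 31² = 1006.
α = ((-544)·7 − 31·(-62))/1006 = -943/503; β = (281·(-62) − 31·(-544))/1006 = -279/503.

α = -1.875, β = -0.555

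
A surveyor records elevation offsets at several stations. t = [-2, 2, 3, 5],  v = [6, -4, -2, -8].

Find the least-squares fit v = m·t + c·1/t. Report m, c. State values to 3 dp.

m = -1.226, c = -3.631

Sums needed: Σt·t = 42, Σt·1/t = 4, Σ1/t·1/t = 293/450.
And Σt·v = -66, Σ1/t·v = -109/15.
XᵀX·[m, c]ᵀ = Xᵀv becomes [[42, 4]; [4, 293/450]]·[m, c]ᵀ = [-66, -109/15]ᵀ.
Δ = 42·(293/450) − 4² = 851/75.
m = ((-66)·(293/450) − 4·(-109/15))/(851/75) = -1043/851; c = (42·(-109/15) − 4·(-66))/(851/75) = -3090/851.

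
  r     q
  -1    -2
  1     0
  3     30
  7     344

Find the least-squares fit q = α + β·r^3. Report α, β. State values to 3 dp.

α = 0.237, β = 1.003

Normal-equation sums: Σ1 = 4, Σr^3 = 370, Σr^3·r^3 = 118380.
And Σq = 372, Σr^3·q = 118804.
det = 4·118380 − 370² = 336620.
α = (372·118380 − 370·118804)/336620 = 3994/16831; β = (4·118804 − 370·372)/336620 = 84394/84155.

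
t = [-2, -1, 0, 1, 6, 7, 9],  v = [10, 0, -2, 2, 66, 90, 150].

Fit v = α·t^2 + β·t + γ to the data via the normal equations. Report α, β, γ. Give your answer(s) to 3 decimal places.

α = 1.924, β = -0.540, γ = -0.588

AᵀA·[α, β, γ]ᵀ = Aᵀv reads: 10276·α + 1280·β + 172·γ = 18978;  1280·α + 172·β + 20·γ = 2358;  172·α + 20·β + 7·γ = 316.
(Σt^2·t^2 = 10276, Σt^2·t = 1280, Σt^2 = 172, Σt·t = 172, Σt = 20, Σ1 = 7, Σt^2·v = 18978, Σt·v = 2358, Σv = 316.)
Solving the 3×3 system (Gaussian elimination) gives α = 40967/21294, β = -11489/21294, γ = -6260/10647.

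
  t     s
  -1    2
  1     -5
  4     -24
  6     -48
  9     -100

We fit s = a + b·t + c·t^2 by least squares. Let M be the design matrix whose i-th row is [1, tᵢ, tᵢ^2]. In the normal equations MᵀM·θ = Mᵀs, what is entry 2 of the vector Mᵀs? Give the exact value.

Entry 2 ↔ basis t, so (Mᵀs)_{2} = Σᵢ (t)·sᵢ = (-1)·(2) + (1)·(-5) + (4)·(-24) + (6)·(-48) + (9)·(-100) = -1291.

-1291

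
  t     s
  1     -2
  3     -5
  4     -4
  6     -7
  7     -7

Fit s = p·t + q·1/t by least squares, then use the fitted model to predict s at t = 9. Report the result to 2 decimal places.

ŝ = -9.69

From the data, Σt·t = 111, Σt·1/t = 5, Σ1/t·1/t = 8621/7056.
And Σt·s = -124, Σ1/t·s = -41/6.
Δ = 111·(8621/7056) − 5² = 260177/2352.
p = ((-124)·(8621/7056) − 5·(-41/6))/(260177/2352) = -827924/780531; q = (111·(-41/6) − 5·(-124))/(260177/2352) = -325752/260177.
At t = 9: ŝ = (-827924/780531)·(9) + (-325752/260177)·(1/9) = -7559900/780531.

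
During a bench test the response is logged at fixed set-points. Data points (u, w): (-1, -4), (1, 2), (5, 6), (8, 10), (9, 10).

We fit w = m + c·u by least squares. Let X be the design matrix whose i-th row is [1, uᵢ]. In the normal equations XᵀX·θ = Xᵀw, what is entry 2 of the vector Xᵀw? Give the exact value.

206

Entry 2 ↔ basis u, so (Xᵀw)_{2} = Σᵢ (u)·wᵢ = (-1)·(-4) + (1)·(2) + (5)·(6) + (8)·(10) + (9)·(10) = 206.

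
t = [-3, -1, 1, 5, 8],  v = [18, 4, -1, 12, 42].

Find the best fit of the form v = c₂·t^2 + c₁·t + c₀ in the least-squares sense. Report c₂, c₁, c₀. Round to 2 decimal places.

Normal-equation sums: Σt^2·t^2 = 4804, Σt^2·t = 610, Σt^2 = 100, Σt·t = 100, Σt = 10, Σ1 = 5.
Moment sums: Σt^2·v = 3153, Σt·v = 337, Σv = 75.
Normal equations: [[4804, 610, 100]; [610, 100, 10]; [100, 10, 5]]·[c₂, c₁, c₀]ᵀ = [3153, 337, 75]ᵀ.
Row-reducing yields c₂ = 5557/5622, c₁ = -76691/28110, c₀ = 3222/4685.

c₂ = 0.99, c₁ = -2.73, c₀ = 0.69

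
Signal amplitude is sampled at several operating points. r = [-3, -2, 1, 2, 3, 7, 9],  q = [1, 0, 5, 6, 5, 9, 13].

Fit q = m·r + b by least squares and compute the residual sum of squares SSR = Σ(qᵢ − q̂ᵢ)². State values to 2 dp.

SSR = 6.84

Compute the Gram sums: Σr·r = 157, Σr = 17, Σ1 = 7.
Moment sums: Σr·q = 209, Σq = 39.
Normal equations: [[157, 17]; [17, 7]]·[m, b]ᵀ = [209, 39]ᵀ.
det = 157·7 − 17² = 810.
m = (209·7 − 17·39)/810 = 80/81; b = (157·39 − 17·209)/810 = 257/81.
Residuals: 64/81, -97/81, 68/81, 23/27, -92/81, -88/81, 76/81; SSR = 554/81.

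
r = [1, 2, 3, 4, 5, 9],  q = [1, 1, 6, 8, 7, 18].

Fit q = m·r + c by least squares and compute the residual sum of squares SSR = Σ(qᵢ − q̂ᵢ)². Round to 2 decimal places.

SSR = 9.93

Forming AᵀA = [[136, 24]; [24, 6]] and Aᵀq = [250, 41]ᵀ gives AᵀA·[m, c]ᵀ = Aᵀq.
Eliminating c: 6·(row 1) − 24·(row 2) gives 240·m = 6·250 − 24·41 = 516, so m = 43/20.
Then c = (41 − 24·(43/20))/6 = -53/30.
Residuals: 37/60, -23/15, 79/60, 7/6, -119/60, 5/12; SSR = 149/15.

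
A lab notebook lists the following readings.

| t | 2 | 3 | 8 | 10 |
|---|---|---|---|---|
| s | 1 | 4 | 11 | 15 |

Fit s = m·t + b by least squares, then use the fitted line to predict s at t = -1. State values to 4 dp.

ŝ = -3.3743

With design matrix M, MᵀM = [[177, 23]; [23, 4]] and Mᵀs = [252, 31]ᵀ.
Determinant 177·4 − 23² = 179.
m = (252·4 − 23·31)/179 = 295/179; b = (177·31 − 23·252)/179 = -309/179.
At t = -1: ŝ = (295/179)·(-1) + (-309/179)·(1) = -604/179.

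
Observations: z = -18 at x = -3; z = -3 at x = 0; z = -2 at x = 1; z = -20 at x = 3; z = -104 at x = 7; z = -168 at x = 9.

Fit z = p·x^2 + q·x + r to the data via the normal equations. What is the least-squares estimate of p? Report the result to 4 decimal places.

With design matrix A, AᵀA = [[9125, 1073, 149]; [1073, 149, 17]; [149, 17, 6]] and Aᵀz = [-19048, -2248, -315]ᵀ.
Solving the 3×3 system (Gaussian elimination) gives p = -1135/561, q = -98/255, r = -1093/935.

p = -2.0232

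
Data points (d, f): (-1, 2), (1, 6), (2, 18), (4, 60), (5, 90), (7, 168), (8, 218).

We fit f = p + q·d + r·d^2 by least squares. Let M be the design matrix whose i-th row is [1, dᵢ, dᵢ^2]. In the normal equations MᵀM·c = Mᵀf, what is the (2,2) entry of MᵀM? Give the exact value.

Row 2 ↔ basis d, column 2 ↔ basis d, so (MᵀM)_{2,2} = Σᵢ (d)·(d) = (-1)·(-1) + (1)·(1) + (2)·(2) + (4)·(4) + (5)·(5) + (7)·(7) + (8)·(8) = 160.

160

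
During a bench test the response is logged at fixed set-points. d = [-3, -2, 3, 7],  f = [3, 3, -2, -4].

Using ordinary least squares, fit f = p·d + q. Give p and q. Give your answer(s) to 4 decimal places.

With design matrix A, AᵀA = [[71, 5]; [5, 4]] and Aᵀf = [-49, 0]ᵀ.
Determinant 71·4 − 5² = 259.
p = ((-49)·4 − 5·0)/259 = -28/37; q = (71·0 − 5·(-49))/259 = 35/37.

p = -0.7568, q = 0.9459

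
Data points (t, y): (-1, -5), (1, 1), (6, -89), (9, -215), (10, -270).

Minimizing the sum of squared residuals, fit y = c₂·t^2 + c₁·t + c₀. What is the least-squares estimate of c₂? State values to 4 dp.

Setting ∂/∂c₂ … = 0 gives: 17859·c₂ + 1945·c₁ + 219·c₀ = -47623;  1945·c₂ + 219·c₁ + 25·c₀ = -5163;  219·c₂ + 25·c₁ + 5·c₀ = -578.
Solving the 3×3 system (Gaussian elimination) gives c₂ = -205963/68224, c₁ = 212717/68224, c₀ = 17725/17056.

c₂ = -3.0189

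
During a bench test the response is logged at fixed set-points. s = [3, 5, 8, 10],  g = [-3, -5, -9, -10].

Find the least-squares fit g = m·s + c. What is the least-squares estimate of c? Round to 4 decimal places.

With design matrix A, AᵀA = [[198, 26]; [26, 4]] and Aᵀg = [-206, -27]ᵀ.
Δ = 198·4 − 26² = 116.
m = ((-206)·4 − 26·(-27))/116 = -61/58; c = (198·(-27) − 26·(-206))/116 = 5/58.

c = 0.0862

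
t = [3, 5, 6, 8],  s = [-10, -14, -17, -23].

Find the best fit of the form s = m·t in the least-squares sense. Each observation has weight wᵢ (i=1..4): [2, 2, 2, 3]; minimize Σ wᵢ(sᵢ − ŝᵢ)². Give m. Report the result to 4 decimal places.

With design matrix M, MᵀWM = [[332]] and MᵀWs = [-956]ᵀ.
Hence m = -956 / 332 ≈ -2.87952.

m = -2.8795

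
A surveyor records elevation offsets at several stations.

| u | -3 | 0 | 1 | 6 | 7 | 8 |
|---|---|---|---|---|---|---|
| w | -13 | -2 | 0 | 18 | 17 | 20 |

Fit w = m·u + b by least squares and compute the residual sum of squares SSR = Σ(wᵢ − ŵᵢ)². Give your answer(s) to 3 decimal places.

The normal equations are: 159·m + 19·b = 426;  19·m + 6·b = 40.
(Σu·u = 159, Σu = 19, Σ1 = 6, Σu·w = 426, Σw = 40.)
det = 159·6 − 19² = 593.
m = (426·6 − 19·40)/593 = 1796/593; b = (159·40 − 19·426)/593 = -1734/593.
Residuals: -587/593, 548/593, -62/593, 1632/593, -757/593, -774/593; SSR = 7562/593.

SSR = 12.752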